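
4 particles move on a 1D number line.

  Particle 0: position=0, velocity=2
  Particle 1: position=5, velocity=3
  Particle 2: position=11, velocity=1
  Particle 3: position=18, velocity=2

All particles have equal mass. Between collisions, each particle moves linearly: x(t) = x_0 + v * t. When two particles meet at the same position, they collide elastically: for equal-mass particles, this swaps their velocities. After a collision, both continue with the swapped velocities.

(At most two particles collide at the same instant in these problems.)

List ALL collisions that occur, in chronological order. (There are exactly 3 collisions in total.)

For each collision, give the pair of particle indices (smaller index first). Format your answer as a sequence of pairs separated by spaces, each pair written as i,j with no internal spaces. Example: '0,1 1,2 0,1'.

Collision at t=3: particles 1 and 2 swap velocities; positions: p0=6 p1=14 p2=14 p3=24; velocities now: v0=2 v1=1 v2=3 v3=2
Collision at t=11: particles 0 and 1 swap velocities; positions: p0=22 p1=22 p2=38 p3=40; velocities now: v0=1 v1=2 v2=3 v3=2
Collision at t=13: particles 2 and 3 swap velocities; positions: p0=24 p1=26 p2=44 p3=44; velocities now: v0=1 v1=2 v2=2 v3=3

Answer: 1,2 0,1 2,3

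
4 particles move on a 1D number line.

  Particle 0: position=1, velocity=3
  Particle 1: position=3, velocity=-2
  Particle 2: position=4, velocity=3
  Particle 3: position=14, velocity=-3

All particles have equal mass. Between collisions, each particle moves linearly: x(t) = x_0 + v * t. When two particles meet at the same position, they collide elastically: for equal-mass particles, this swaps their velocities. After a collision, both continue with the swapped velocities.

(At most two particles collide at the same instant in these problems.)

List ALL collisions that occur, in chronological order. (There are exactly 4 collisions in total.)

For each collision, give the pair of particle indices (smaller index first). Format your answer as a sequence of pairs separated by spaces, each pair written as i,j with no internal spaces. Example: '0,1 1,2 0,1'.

Collision at t=2/5: particles 0 and 1 swap velocities; positions: p0=11/5 p1=11/5 p2=26/5 p3=64/5; velocities now: v0=-2 v1=3 v2=3 v3=-3
Collision at t=5/3: particles 2 and 3 swap velocities; positions: p0=-1/3 p1=6 p2=9 p3=9; velocities now: v0=-2 v1=3 v2=-3 v3=3
Collision at t=13/6: particles 1 and 2 swap velocities; positions: p0=-4/3 p1=15/2 p2=15/2 p3=21/2; velocities now: v0=-2 v1=-3 v2=3 v3=3
Collision at t=11: particles 0 and 1 swap velocities; positions: p0=-19 p1=-19 p2=34 p3=37; velocities now: v0=-3 v1=-2 v2=3 v3=3

Answer: 0,1 2,3 1,2 0,1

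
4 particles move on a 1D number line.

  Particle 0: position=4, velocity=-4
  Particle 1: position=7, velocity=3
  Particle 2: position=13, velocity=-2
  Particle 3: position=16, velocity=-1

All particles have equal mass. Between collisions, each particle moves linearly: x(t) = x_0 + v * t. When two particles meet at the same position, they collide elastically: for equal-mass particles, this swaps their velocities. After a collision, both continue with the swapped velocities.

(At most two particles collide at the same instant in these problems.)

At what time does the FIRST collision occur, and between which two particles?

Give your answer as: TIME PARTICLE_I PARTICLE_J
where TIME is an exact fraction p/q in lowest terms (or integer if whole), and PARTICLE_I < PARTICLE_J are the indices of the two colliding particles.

Answer: 6/5 1 2

Derivation:
Pair (0,1): pos 4,7 vel -4,3 -> not approaching (rel speed -7 <= 0)
Pair (1,2): pos 7,13 vel 3,-2 -> gap=6, closing at 5/unit, collide at t=6/5
Pair (2,3): pos 13,16 vel -2,-1 -> not approaching (rel speed -1 <= 0)
Earliest collision: t=6/5 between 1 and 2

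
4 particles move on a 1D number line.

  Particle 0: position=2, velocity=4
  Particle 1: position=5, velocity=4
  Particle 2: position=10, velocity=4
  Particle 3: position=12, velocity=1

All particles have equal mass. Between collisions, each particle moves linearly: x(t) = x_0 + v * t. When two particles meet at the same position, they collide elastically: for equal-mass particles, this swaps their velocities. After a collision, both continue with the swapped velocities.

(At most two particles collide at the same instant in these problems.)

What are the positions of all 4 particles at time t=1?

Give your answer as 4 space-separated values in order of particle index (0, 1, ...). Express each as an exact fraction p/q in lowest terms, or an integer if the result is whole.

Answer: 6 9 13 14

Derivation:
Collision at t=2/3: particles 2 and 3 swap velocities; positions: p0=14/3 p1=23/3 p2=38/3 p3=38/3; velocities now: v0=4 v1=4 v2=1 v3=4
Advance to t=1 (no further collisions before then); velocities: v0=4 v1=4 v2=1 v3=4; positions = 6 9 13 14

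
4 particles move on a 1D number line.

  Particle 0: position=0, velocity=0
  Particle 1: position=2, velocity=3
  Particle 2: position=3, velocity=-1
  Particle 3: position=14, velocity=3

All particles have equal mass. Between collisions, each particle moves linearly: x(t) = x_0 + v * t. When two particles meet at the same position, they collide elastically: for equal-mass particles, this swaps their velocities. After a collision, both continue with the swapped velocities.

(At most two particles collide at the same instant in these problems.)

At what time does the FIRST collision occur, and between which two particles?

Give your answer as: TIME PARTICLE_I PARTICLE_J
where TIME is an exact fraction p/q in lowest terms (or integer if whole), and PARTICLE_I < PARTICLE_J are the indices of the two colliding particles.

Pair (0,1): pos 0,2 vel 0,3 -> not approaching (rel speed -3 <= 0)
Pair (1,2): pos 2,3 vel 3,-1 -> gap=1, closing at 4/unit, collide at t=1/4
Pair (2,3): pos 3,14 vel -1,3 -> not approaching (rel speed -4 <= 0)
Earliest collision: t=1/4 between 1 and 2

Answer: 1/4 1 2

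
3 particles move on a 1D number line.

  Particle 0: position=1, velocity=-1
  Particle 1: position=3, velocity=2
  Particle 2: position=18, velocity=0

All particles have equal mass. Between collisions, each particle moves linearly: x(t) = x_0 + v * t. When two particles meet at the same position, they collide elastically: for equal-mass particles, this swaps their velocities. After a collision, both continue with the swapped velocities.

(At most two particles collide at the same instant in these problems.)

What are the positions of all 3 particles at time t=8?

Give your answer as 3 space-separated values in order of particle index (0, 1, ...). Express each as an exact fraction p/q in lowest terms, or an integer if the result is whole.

Collision at t=15/2: particles 1 and 2 swap velocities; positions: p0=-13/2 p1=18 p2=18; velocities now: v0=-1 v1=0 v2=2
Advance to t=8 (no further collisions before then); velocities: v0=-1 v1=0 v2=2; positions = -7 18 19

Answer: -7 18 19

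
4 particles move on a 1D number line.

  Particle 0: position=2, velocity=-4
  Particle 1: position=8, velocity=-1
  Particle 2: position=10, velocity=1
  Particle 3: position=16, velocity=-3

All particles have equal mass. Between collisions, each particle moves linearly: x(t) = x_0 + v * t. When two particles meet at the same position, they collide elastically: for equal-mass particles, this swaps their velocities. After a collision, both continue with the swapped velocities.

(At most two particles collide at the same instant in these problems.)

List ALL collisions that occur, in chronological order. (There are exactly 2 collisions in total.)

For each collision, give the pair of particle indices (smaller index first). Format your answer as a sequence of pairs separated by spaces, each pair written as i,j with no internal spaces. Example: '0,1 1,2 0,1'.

Collision at t=3/2: particles 2 and 3 swap velocities; positions: p0=-4 p1=13/2 p2=23/2 p3=23/2; velocities now: v0=-4 v1=-1 v2=-3 v3=1
Collision at t=4: particles 1 and 2 swap velocities; positions: p0=-14 p1=4 p2=4 p3=14; velocities now: v0=-4 v1=-3 v2=-1 v3=1

Answer: 2,3 1,2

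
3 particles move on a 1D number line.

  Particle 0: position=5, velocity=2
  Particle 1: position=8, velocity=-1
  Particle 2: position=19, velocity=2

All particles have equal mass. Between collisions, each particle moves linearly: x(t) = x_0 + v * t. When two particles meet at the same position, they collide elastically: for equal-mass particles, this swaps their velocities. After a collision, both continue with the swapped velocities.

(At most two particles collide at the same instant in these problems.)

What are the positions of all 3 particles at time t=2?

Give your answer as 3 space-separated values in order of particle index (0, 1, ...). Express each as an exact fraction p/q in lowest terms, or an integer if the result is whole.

Collision at t=1: particles 0 and 1 swap velocities; positions: p0=7 p1=7 p2=21; velocities now: v0=-1 v1=2 v2=2
Advance to t=2 (no further collisions before then); velocities: v0=-1 v1=2 v2=2; positions = 6 9 23

Answer: 6 9 23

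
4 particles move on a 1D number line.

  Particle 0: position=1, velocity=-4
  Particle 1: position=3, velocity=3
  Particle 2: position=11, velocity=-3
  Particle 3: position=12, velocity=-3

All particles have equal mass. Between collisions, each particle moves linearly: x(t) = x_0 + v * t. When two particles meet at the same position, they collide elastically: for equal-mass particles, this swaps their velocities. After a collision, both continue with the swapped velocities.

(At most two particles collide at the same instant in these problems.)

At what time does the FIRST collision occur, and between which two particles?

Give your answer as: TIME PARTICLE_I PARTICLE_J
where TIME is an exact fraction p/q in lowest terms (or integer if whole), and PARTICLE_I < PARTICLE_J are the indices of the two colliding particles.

Answer: 4/3 1 2

Derivation:
Pair (0,1): pos 1,3 vel -4,3 -> not approaching (rel speed -7 <= 0)
Pair (1,2): pos 3,11 vel 3,-3 -> gap=8, closing at 6/unit, collide at t=4/3
Pair (2,3): pos 11,12 vel -3,-3 -> not approaching (rel speed 0 <= 0)
Earliest collision: t=4/3 between 1 and 2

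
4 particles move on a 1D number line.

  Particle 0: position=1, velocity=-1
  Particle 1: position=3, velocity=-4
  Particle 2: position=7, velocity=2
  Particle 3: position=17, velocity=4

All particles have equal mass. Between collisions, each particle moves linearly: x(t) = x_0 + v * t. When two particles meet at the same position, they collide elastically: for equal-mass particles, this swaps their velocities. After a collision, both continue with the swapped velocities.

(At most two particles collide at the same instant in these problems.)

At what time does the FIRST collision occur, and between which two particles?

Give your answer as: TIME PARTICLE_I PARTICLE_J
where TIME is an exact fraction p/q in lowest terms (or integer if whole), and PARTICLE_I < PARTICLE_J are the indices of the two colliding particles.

Pair (0,1): pos 1,3 vel -1,-4 -> gap=2, closing at 3/unit, collide at t=2/3
Pair (1,2): pos 3,7 vel -4,2 -> not approaching (rel speed -6 <= 0)
Pair (2,3): pos 7,17 vel 2,4 -> not approaching (rel speed -2 <= 0)
Earliest collision: t=2/3 between 0 and 1

Answer: 2/3 0 1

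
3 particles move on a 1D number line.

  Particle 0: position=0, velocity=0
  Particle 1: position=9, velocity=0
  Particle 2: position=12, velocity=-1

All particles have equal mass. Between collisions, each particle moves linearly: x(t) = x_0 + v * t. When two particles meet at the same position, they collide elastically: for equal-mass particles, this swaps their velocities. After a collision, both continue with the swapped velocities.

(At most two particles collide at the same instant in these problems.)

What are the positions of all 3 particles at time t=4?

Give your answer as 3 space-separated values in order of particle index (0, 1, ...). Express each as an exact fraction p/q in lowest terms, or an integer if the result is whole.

Answer: 0 8 9

Derivation:
Collision at t=3: particles 1 and 2 swap velocities; positions: p0=0 p1=9 p2=9; velocities now: v0=0 v1=-1 v2=0
Advance to t=4 (no further collisions before then); velocities: v0=0 v1=-1 v2=0; positions = 0 8 9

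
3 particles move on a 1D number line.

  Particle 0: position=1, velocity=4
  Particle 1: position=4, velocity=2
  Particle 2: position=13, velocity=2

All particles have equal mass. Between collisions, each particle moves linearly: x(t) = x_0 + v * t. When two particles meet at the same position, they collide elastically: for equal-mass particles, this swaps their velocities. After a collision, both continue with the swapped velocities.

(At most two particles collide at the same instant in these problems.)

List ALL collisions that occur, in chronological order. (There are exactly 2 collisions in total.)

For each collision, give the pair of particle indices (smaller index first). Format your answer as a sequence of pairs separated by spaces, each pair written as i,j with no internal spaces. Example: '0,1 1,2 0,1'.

Answer: 0,1 1,2

Derivation:
Collision at t=3/2: particles 0 and 1 swap velocities; positions: p0=7 p1=7 p2=16; velocities now: v0=2 v1=4 v2=2
Collision at t=6: particles 1 and 2 swap velocities; positions: p0=16 p1=25 p2=25; velocities now: v0=2 v1=2 v2=4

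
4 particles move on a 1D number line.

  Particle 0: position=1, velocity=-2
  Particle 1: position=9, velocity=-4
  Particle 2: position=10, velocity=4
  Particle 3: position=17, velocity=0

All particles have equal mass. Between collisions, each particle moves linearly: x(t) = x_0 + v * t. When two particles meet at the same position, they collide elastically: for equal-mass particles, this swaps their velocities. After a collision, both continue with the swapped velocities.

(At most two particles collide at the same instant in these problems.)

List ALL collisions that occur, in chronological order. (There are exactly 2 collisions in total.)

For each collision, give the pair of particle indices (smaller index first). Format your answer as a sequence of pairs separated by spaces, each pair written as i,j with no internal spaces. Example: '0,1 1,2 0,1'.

Answer: 2,3 0,1

Derivation:
Collision at t=7/4: particles 2 and 3 swap velocities; positions: p0=-5/2 p1=2 p2=17 p3=17; velocities now: v0=-2 v1=-4 v2=0 v3=4
Collision at t=4: particles 0 and 1 swap velocities; positions: p0=-7 p1=-7 p2=17 p3=26; velocities now: v0=-4 v1=-2 v2=0 v3=4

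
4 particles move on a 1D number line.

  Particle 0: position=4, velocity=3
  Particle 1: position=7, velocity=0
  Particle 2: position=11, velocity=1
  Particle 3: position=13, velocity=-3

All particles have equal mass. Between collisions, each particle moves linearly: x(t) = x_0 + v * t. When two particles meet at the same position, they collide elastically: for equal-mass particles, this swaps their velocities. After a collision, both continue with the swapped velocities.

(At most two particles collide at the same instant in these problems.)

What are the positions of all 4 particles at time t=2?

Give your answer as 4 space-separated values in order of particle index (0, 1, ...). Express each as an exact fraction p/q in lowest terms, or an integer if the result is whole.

Answer: 7 7 10 13

Derivation:
Collision at t=1/2: particles 2 and 3 swap velocities; positions: p0=11/2 p1=7 p2=23/2 p3=23/2; velocities now: v0=3 v1=0 v2=-3 v3=1
Collision at t=1: particles 0 and 1 swap velocities; positions: p0=7 p1=7 p2=10 p3=12; velocities now: v0=0 v1=3 v2=-3 v3=1
Collision at t=3/2: particles 1 and 2 swap velocities; positions: p0=7 p1=17/2 p2=17/2 p3=25/2; velocities now: v0=0 v1=-3 v2=3 v3=1
Collision at t=2: particles 0 and 1 swap velocities; positions: p0=7 p1=7 p2=10 p3=13; velocities now: v0=-3 v1=0 v2=3 v3=1
Advance to t=2 (no further collisions before then); velocities: v0=-3 v1=0 v2=3 v3=1; positions = 7 7 10 13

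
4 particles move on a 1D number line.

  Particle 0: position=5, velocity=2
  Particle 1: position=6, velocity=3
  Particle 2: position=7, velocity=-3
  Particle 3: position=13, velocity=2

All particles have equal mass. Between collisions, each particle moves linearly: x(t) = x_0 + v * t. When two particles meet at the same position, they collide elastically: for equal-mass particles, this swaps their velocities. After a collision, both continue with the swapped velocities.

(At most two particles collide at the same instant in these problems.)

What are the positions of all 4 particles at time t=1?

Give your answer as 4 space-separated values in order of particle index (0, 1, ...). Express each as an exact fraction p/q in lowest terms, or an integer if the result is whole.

Collision at t=1/6: particles 1 and 2 swap velocities; positions: p0=16/3 p1=13/2 p2=13/2 p3=40/3; velocities now: v0=2 v1=-3 v2=3 v3=2
Collision at t=2/5: particles 0 and 1 swap velocities; positions: p0=29/5 p1=29/5 p2=36/5 p3=69/5; velocities now: v0=-3 v1=2 v2=3 v3=2
Advance to t=1 (no further collisions before then); velocities: v0=-3 v1=2 v2=3 v3=2; positions = 4 7 9 15

Answer: 4 7 9 15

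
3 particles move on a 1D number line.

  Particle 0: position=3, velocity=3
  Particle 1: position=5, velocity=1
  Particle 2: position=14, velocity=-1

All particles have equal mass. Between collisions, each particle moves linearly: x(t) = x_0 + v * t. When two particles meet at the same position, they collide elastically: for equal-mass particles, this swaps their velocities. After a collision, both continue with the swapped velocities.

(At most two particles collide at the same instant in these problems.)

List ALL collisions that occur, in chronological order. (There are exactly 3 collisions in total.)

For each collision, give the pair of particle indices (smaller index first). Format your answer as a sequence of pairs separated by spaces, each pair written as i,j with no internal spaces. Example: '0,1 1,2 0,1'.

Answer: 0,1 1,2 0,1

Derivation:
Collision at t=1: particles 0 and 1 swap velocities; positions: p0=6 p1=6 p2=13; velocities now: v0=1 v1=3 v2=-1
Collision at t=11/4: particles 1 and 2 swap velocities; positions: p0=31/4 p1=45/4 p2=45/4; velocities now: v0=1 v1=-1 v2=3
Collision at t=9/2: particles 0 and 1 swap velocities; positions: p0=19/2 p1=19/2 p2=33/2; velocities now: v0=-1 v1=1 v2=3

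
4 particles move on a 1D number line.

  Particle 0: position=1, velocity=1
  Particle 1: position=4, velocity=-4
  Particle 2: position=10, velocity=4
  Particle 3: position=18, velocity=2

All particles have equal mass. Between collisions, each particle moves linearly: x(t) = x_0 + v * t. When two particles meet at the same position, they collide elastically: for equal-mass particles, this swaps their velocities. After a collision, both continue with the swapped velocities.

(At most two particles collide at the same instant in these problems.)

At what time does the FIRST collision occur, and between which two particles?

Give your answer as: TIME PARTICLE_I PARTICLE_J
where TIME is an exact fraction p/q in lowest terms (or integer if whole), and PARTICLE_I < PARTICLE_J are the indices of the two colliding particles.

Answer: 3/5 0 1

Derivation:
Pair (0,1): pos 1,4 vel 1,-4 -> gap=3, closing at 5/unit, collide at t=3/5
Pair (1,2): pos 4,10 vel -4,4 -> not approaching (rel speed -8 <= 0)
Pair (2,3): pos 10,18 vel 4,2 -> gap=8, closing at 2/unit, collide at t=4
Earliest collision: t=3/5 between 0 and 1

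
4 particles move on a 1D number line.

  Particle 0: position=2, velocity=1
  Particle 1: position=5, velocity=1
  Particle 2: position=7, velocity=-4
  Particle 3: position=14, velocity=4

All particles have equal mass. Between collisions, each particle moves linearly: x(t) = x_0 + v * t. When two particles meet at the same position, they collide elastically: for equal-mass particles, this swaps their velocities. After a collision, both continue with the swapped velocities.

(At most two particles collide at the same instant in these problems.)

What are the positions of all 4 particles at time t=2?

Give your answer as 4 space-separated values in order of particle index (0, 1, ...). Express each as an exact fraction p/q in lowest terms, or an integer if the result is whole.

Answer: -1 4 7 22

Derivation:
Collision at t=2/5: particles 1 and 2 swap velocities; positions: p0=12/5 p1=27/5 p2=27/5 p3=78/5; velocities now: v0=1 v1=-4 v2=1 v3=4
Collision at t=1: particles 0 and 1 swap velocities; positions: p0=3 p1=3 p2=6 p3=18; velocities now: v0=-4 v1=1 v2=1 v3=4
Advance to t=2 (no further collisions before then); velocities: v0=-4 v1=1 v2=1 v3=4; positions = -1 4 7 22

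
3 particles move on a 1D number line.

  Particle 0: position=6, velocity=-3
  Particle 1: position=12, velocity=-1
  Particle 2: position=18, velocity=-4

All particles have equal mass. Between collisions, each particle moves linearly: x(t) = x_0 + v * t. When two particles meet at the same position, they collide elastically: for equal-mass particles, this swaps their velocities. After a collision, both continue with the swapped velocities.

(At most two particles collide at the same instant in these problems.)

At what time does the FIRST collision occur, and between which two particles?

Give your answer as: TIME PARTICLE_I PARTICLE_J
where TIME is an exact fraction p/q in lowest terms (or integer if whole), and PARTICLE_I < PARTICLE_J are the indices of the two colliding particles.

Answer: 2 1 2

Derivation:
Pair (0,1): pos 6,12 vel -3,-1 -> not approaching (rel speed -2 <= 0)
Pair (1,2): pos 12,18 vel -1,-4 -> gap=6, closing at 3/unit, collide at t=2
Earliest collision: t=2 between 1 and 2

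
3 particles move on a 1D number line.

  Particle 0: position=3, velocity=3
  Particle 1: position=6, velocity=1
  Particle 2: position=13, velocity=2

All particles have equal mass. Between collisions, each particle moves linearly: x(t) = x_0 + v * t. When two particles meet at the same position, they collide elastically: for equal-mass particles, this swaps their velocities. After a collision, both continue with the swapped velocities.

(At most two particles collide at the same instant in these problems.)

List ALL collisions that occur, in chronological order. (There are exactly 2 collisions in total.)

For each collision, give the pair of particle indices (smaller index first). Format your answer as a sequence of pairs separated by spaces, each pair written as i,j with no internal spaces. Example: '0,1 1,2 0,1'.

Answer: 0,1 1,2

Derivation:
Collision at t=3/2: particles 0 and 1 swap velocities; positions: p0=15/2 p1=15/2 p2=16; velocities now: v0=1 v1=3 v2=2
Collision at t=10: particles 1 and 2 swap velocities; positions: p0=16 p1=33 p2=33; velocities now: v0=1 v1=2 v2=3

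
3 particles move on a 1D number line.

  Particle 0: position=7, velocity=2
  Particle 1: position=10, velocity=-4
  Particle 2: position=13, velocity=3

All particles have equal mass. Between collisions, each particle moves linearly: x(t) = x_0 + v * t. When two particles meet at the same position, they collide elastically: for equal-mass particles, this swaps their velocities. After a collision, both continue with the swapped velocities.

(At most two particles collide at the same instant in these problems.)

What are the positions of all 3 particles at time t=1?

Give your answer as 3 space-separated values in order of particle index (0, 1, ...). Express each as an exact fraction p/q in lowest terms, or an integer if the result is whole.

Collision at t=1/2: particles 0 and 1 swap velocities; positions: p0=8 p1=8 p2=29/2; velocities now: v0=-4 v1=2 v2=3
Advance to t=1 (no further collisions before then); velocities: v0=-4 v1=2 v2=3; positions = 6 9 16

Answer: 6 9 16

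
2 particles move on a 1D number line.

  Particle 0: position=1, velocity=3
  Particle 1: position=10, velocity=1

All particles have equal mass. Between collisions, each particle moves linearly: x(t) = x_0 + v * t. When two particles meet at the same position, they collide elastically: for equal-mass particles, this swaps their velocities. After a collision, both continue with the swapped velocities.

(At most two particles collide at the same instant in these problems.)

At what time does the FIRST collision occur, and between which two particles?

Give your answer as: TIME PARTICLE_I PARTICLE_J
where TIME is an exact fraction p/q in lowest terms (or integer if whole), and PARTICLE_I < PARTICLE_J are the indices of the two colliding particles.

Pair (0,1): pos 1,10 vel 3,1 -> gap=9, closing at 2/unit, collide at t=9/2
Earliest collision: t=9/2 between 0 and 1

Answer: 9/2 0 1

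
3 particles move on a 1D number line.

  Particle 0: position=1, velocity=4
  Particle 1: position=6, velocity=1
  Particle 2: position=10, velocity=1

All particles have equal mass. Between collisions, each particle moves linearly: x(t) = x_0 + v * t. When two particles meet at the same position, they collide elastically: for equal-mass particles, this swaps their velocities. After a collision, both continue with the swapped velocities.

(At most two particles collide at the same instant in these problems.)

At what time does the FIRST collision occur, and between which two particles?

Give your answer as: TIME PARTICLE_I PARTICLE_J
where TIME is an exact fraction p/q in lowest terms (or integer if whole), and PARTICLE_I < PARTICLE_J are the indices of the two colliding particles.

Pair (0,1): pos 1,6 vel 4,1 -> gap=5, closing at 3/unit, collide at t=5/3
Pair (1,2): pos 6,10 vel 1,1 -> not approaching (rel speed 0 <= 0)
Earliest collision: t=5/3 between 0 and 1

Answer: 5/3 0 1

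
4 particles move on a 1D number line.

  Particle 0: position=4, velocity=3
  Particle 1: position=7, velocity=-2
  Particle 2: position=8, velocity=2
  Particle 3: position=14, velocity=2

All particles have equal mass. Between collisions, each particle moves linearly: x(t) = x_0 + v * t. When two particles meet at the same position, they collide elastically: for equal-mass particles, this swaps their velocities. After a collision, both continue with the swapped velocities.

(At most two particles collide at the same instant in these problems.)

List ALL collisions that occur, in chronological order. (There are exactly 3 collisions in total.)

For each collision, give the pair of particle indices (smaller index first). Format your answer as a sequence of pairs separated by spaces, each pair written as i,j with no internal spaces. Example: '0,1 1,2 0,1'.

Answer: 0,1 1,2 2,3

Derivation:
Collision at t=3/5: particles 0 and 1 swap velocities; positions: p0=29/5 p1=29/5 p2=46/5 p3=76/5; velocities now: v0=-2 v1=3 v2=2 v3=2
Collision at t=4: particles 1 and 2 swap velocities; positions: p0=-1 p1=16 p2=16 p3=22; velocities now: v0=-2 v1=2 v2=3 v3=2
Collision at t=10: particles 2 and 3 swap velocities; positions: p0=-13 p1=28 p2=34 p3=34; velocities now: v0=-2 v1=2 v2=2 v3=3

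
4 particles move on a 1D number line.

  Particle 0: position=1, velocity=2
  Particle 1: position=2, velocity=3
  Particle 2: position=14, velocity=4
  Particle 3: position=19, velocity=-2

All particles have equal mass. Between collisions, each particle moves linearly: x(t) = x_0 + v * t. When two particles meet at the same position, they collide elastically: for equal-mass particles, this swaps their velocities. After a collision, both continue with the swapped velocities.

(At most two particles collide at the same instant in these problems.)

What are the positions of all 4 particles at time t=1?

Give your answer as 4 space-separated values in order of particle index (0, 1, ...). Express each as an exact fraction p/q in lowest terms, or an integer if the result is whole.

Answer: 3 5 17 18

Derivation:
Collision at t=5/6: particles 2 and 3 swap velocities; positions: p0=8/3 p1=9/2 p2=52/3 p3=52/3; velocities now: v0=2 v1=3 v2=-2 v3=4
Advance to t=1 (no further collisions before then); velocities: v0=2 v1=3 v2=-2 v3=4; positions = 3 5 17 18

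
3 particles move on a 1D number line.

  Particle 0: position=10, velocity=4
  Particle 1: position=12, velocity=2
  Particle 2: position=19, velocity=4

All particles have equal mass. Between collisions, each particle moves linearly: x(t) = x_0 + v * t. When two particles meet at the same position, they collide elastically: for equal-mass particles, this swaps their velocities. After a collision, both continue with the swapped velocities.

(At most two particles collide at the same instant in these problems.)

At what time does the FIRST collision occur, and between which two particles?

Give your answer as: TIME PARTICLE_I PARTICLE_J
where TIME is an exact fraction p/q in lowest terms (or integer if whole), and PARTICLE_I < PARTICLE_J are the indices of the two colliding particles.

Answer: 1 0 1

Derivation:
Pair (0,1): pos 10,12 vel 4,2 -> gap=2, closing at 2/unit, collide at t=1
Pair (1,2): pos 12,19 vel 2,4 -> not approaching (rel speed -2 <= 0)
Earliest collision: t=1 between 0 and 1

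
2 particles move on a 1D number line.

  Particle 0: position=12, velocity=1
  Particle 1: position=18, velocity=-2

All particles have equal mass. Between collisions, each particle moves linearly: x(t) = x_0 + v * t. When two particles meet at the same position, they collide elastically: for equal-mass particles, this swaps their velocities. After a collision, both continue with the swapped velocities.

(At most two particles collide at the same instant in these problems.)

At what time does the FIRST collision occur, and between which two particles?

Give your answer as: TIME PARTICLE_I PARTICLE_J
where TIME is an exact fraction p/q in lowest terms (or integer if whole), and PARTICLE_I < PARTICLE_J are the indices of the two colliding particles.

Pair (0,1): pos 12,18 vel 1,-2 -> gap=6, closing at 3/unit, collide at t=2
Earliest collision: t=2 between 0 and 1

Answer: 2 0 1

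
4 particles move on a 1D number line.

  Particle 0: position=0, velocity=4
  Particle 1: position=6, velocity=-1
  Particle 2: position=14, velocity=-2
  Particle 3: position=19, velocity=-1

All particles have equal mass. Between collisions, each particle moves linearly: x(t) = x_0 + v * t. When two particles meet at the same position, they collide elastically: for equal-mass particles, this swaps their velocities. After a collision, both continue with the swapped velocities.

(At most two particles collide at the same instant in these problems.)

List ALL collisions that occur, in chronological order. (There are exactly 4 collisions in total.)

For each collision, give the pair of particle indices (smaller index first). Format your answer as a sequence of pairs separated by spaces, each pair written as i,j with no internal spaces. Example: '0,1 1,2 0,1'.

Collision at t=6/5: particles 0 and 1 swap velocities; positions: p0=24/5 p1=24/5 p2=58/5 p3=89/5; velocities now: v0=-1 v1=4 v2=-2 v3=-1
Collision at t=7/3: particles 1 and 2 swap velocities; positions: p0=11/3 p1=28/3 p2=28/3 p3=50/3; velocities now: v0=-1 v1=-2 v2=4 v3=-1
Collision at t=19/5: particles 2 and 3 swap velocities; positions: p0=11/5 p1=32/5 p2=76/5 p3=76/5; velocities now: v0=-1 v1=-2 v2=-1 v3=4
Collision at t=8: particles 0 and 1 swap velocities; positions: p0=-2 p1=-2 p2=11 p3=32; velocities now: v0=-2 v1=-1 v2=-1 v3=4

Answer: 0,1 1,2 2,3 0,1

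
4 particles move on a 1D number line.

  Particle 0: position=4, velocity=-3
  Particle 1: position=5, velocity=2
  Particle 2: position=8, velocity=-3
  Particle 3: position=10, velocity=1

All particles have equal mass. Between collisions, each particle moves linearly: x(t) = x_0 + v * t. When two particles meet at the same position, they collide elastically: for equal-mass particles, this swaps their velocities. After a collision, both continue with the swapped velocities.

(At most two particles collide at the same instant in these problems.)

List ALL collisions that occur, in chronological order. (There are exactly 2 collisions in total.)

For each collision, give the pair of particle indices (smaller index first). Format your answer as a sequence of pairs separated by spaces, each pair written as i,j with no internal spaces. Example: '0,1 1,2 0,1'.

Answer: 1,2 2,3

Derivation:
Collision at t=3/5: particles 1 and 2 swap velocities; positions: p0=11/5 p1=31/5 p2=31/5 p3=53/5; velocities now: v0=-3 v1=-3 v2=2 v3=1
Collision at t=5: particles 2 and 3 swap velocities; positions: p0=-11 p1=-7 p2=15 p3=15; velocities now: v0=-3 v1=-3 v2=1 v3=2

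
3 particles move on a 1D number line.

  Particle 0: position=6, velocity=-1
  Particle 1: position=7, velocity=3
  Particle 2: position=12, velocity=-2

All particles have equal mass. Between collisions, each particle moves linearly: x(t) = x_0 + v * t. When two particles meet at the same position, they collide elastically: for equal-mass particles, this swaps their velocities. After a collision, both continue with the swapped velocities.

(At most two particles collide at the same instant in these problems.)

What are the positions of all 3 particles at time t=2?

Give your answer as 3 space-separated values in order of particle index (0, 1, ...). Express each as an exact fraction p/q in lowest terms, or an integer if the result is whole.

Answer: 4 8 13

Derivation:
Collision at t=1: particles 1 and 2 swap velocities; positions: p0=5 p1=10 p2=10; velocities now: v0=-1 v1=-2 v2=3
Advance to t=2 (no further collisions before then); velocities: v0=-1 v1=-2 v2=3; positions = 4 8 13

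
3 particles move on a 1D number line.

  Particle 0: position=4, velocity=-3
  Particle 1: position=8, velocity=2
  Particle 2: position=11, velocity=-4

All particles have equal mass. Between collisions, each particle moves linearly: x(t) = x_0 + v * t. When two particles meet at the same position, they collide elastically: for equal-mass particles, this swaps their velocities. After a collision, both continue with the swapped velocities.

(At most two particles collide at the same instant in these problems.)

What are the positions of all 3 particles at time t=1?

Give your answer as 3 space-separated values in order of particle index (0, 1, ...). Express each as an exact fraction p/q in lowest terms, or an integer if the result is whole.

Answer: 1 7 10

Derivation:
Collision at t=1/2: particles 1 and 2 swap velocities; positions: p0=5/2 p1=9 p2=9; velocities now: v0=-3 v1=-4 v2=2
Advance to t=1 (no further collisions before then); velocities: v0=-3 v1=-4 v2=2; positions = 1 7 10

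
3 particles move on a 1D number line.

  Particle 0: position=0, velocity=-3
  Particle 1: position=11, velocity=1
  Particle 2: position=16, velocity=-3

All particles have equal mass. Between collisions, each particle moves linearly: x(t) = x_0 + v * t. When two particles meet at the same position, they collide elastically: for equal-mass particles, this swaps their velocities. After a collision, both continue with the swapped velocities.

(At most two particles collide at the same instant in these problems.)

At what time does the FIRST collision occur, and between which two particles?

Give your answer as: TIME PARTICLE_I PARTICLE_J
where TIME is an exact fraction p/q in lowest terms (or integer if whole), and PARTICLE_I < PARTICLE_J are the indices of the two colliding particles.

Pair (0,1): pos 0,11 vel -3,1 -> not approaching (rel speed -4 <= 0)
Pair (1,2): pos 11,16 vel 1,-3 -> gap=5, closing at 4/unit, collide at t=5/4
Earliest collision: t=5/4 between 1 and 2

Answer: 5/4 1 2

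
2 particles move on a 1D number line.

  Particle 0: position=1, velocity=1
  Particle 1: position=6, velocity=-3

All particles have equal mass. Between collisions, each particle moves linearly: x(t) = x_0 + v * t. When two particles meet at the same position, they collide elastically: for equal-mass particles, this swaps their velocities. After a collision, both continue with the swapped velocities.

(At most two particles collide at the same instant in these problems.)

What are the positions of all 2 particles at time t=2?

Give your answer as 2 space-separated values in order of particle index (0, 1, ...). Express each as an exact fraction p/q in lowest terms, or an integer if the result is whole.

Answer: 0 3

Derivation:
Collision at t=5/4: particles 0 and 1 swap velocities; positions: p0=9/4 p1=9/4; velocities now: v0=-3 v1=1
Advance to t=2 (no further collisions before then); velocities: v0=-3 v1=1; positions = 0 3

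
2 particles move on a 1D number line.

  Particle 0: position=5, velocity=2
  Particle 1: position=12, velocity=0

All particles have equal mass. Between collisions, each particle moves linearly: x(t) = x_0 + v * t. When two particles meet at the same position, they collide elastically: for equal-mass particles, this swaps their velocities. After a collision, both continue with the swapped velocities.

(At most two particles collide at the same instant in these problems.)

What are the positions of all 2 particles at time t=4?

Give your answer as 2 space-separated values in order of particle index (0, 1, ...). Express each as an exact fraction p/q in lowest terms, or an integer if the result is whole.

Answer: 12 13

Derivation:
Collision at t=7/2: particles 0 and 1 swap velocities; positions: p0=12 p1=12; velocities now: v0=0 v1=2
Advance to t=4 (no further collisions before then); velocities: v0=0 v1=2; positions = 12 13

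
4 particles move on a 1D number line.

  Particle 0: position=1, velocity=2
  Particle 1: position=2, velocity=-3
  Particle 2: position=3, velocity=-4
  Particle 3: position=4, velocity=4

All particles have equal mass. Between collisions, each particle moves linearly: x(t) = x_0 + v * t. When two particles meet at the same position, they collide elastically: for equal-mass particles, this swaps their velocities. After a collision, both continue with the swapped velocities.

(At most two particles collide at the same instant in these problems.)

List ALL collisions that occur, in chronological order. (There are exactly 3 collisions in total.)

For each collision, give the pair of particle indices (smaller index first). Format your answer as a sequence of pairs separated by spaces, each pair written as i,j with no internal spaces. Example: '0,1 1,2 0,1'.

Answer: 0,1 1,2 0,1

Derivation:
Collision at t=1/5: particles 0 and 1 swap velocities; positions: p0=7/5 p1=7/5 p2=11/5 p3=24/5; velocities now: v0=-3 v1=2 v2=-4 v3=4
Collision at t=1/3: particles 1 and 2 swap velocities; positions: p0=1 p1=5/3 p2=5/3 p3=16/3; velocities now: v0=-3 v1=-4 v2=2 v3=4
Collision at t=1: particles 0 and 1 swap velocities; positions: p0=-1 p1=-1 p2=3 p3=8; velocities now: v0=-4 v1=-3 v2=2 v3=4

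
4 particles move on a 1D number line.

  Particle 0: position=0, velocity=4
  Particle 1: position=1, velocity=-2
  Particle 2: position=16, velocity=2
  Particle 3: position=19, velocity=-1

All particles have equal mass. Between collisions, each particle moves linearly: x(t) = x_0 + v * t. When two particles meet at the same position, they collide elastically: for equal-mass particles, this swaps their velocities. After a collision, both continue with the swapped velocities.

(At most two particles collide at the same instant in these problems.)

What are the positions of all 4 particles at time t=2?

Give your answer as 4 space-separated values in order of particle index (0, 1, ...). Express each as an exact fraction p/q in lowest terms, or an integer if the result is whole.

Answer: -3 8 17 20

Derivation:
Collision at t=1/6: particles 0 and 1 swap velocities; positions: p0=2/3 p1=2/3 p2=49/3 p3=113/6; velocities now: v0=-2 v1=4 v2=2 v3=-1
Collision at t=1: particles 2 and 3 swap velocities; positions: p0=-1 p1=4 p2=18 p3=18; velocities now: v0=-2 v1=4 v2=-1 v3=2
Advance to t=2 (no further collisions before then); velocities: v0=-2 v1=4 v2=-1 v3=2; positions = -3 8 17 20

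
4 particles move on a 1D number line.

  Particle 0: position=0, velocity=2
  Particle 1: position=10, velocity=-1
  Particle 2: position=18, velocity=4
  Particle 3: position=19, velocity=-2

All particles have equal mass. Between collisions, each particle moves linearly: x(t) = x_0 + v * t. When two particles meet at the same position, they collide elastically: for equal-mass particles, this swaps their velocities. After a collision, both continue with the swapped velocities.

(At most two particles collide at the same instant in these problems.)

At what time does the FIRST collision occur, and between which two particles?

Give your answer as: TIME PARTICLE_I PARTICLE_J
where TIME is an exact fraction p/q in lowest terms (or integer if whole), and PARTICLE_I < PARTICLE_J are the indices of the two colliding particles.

Answer: 1/6 2 3

Derivation:
Pair (0,1): pos 0,10 vel 2,-1 -> gap=10, closing at 3/unit, collide at t=10/3
Pair (1,2): pos 10,18 vel -1,4 -> not approaching (rel speed -5 <= 0)
Pair (2,3): pos 18,19 vel 4,-2 -> gap=1, closing at 6/unit, collide at t=1/6
Earliest collision: t=1/6 between 2 and 3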